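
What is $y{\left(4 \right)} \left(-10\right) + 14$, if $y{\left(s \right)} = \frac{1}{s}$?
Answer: $\frac{23}{2} \approx 11.5$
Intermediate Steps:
$y{\left(4 \right)} \left(-10\right) + 14 = \frac{1}{4} \left(-10\right) + 14 = - \frac{5}{2} + 14 = \frac{23}{2}$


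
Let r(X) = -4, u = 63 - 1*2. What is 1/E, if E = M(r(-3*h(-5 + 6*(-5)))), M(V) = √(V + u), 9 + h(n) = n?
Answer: √57/57 ≈ 0.13245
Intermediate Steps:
u = 61 (u = 63 - 2 = 61)
h(n) = -9 + n
M(V) = √(61 + V) (M(V) = √(V + 61) = √(61 + V))
E = √57 (E = √(61 - 4) = √57 ≈ 7.5498)
1/E = 1/(√57) = √57/57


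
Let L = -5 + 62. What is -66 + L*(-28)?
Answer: -1662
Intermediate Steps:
L = 57
-66 + L*(-28) = -66 + 57*(-28) = -66 - 1596 = -1662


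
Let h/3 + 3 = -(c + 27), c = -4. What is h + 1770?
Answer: 1692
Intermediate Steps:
h = -78 (h = -9 + 3*(-(-4 + 27)) = -9 + 3*(-1*23) = -9 + 3*(-23) = -9 - 69 = -78)
h + 1770 = -78 + 1770 = 1692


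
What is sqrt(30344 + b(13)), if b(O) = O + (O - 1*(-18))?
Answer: 2*sqrt(7597) ≈ 174.32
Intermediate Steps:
b(O) = 18 + 2*O (b(O) = O + (O + 18) = O + (18 + O) = 18 + 2*O)
sqrt(30344 + b(13)) = sqrt(30344 + (18 + 2*13)) = sqrt(30344 + (18 + 26)) = sqrt(30344 + 44) = sqrt(30388) = 2*sqrt(7597)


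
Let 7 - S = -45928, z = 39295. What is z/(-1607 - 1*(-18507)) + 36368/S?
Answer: 96785401/31052060 ≈ 3.1169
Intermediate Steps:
S = 45935 (S = 7 - 1*(-45928) = 7 + 45928 = 45935)
z/(-1607 - 1*(-18507)) + 36368/S = 39295/(-1607 - 1*(-18507)) + 36368/45935 = 39295/(-1607 + 18507) + 36368*(1/45935) = 39295/16900 + 36368/45935 = 39295*(1/16900) + 36368/45935 = 7859/3380 + 36368/45935 = 96785401/31052060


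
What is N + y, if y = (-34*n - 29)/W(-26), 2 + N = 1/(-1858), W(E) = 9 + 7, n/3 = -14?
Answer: 1269935/14864 ≈ 85.437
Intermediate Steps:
n = -42 (n = 3*(-14) = -42)
W(E) = 16
N = -3717/1858 (N = -2 + 1/(-1858) = -2 - 1/1858 = -3717/1858 ≈ -2.0005)
y = 1399/16 (y = (-34*(-42) - 29)/16 = (1428 - 29)*(1/16) = 1399*(1/16) = 1399/16 ≈ 87.438)
N + y = -3717/1858 + 1399/16 = 1269935/14864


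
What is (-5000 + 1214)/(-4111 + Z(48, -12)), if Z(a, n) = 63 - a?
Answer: 1893/2048 ≈ 0.92432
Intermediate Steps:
(-5000 + 1214)/(-4111 + Z(48, -12)) = (-5000 + 1214)/(-4111 + (63 - 1*48)) = -3786/(-4111 + (63 - 48)) = -3786/(-4111 + 15) = -3786/(-4096) = -3786*(-1/4096) = 1893/2048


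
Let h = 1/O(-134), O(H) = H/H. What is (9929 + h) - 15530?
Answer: -5600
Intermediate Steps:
O(H) = 1
h = 1 (h = 1/1 = 1)
(9929 + h) - 15530 = (9929 + 1) - 15530 = 9930 - 15530 = -5600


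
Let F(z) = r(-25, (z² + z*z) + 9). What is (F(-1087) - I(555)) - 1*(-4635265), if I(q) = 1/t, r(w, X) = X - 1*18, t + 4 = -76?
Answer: 559871521/80 ≈ 6.9984e+6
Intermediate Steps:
t = -80 (t = -4 - 76 = -80)
r(w, X) = -18 + X (r(w, X) = X - 18 = -18 + X)
F(z) = -9 + 2*z² (F(z) = -18 + ((z² + z*z) + 9) = -18 + ((z² + z²) + 9) = -18 + (2*z² + 9) = -18 + (9 + 2*z²) = -9 + 2*z²)
I(q) = -1/80 (I(q) = 1/(-80) = -1/80)
(F(-1087) - I(555)) - 1*(-4635265) = ((-9 + 2*(-1087)²) - 1*(-1/80)) - 1*(-4635265) = ((-9 + 2*1181569) + 1/80) + 4635265 = ((-9 + 2363138) + 1/80) + 4635265 = (2363129 + 1/80) + 4635265 = 189050321/80 + 4635265 = 559871521/80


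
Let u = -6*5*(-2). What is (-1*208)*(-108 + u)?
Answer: 9984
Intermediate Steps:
u = 60 (u = -30*(-2) = 60)
(-1*208)*(-108 + u) = (-1*208)*(-108 + 60) = -208*(-48) = 9984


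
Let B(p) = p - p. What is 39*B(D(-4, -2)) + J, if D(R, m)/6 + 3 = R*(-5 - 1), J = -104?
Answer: -104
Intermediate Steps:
D(R, m) = -18 - 36*R (D(R, m) = -18 + 6*(R*(-5 - 1)) = -18 + 6*(R*(-6)) = -18 + 6*(-6*R) = -18 - 36*R)
B(p) = 0
39*B(D(-4, -2)) + J = 39*0 - 104 = 0 - 104 = -104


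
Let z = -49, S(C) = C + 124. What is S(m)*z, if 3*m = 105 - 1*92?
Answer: -18865/3 ≈ -6288.3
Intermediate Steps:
m = 13/3 (m = (105 - 1*92)/3 = (105 - 92)/3 = (⅓)*13 = 13/3 ≈ 4.3333)
S(C) = 124 + C
S(m)*z = (124 + 13/3)*(-49) = (385/3)*(-49) = -18865/3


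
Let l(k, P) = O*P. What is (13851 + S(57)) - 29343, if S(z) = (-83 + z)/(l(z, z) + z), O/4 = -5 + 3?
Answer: -6181282/399 ≈ -15492.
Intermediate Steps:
O = -8 (O = 4*(-5 + 3) = 4*(-2) = -8)
l(k, P) = -8*P
S(z) = -(-83 + z)/(7*z) (S(z) = (-83 + z)/(-8*z + z) = (-83 + z)/((-7*z)) = (-83 + z)*(-1/(7*z)) = -(-83 + z)/(7*z))
(13851 + S(57)) - 29343 = (13851 + (⅐)*(83 - 1*57)/57) - 29343 = (13851 + (⅐)*(1/57)*(83 - 57)) - 29343 = (13851 + (⅐)*(1/57)*26) - 29343 = (13851 + 26/399) - 29343 = 5526575/399 - 29343 = -6181282/399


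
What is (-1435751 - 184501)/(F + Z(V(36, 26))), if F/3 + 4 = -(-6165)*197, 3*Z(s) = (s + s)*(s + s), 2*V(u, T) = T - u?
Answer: -4860756/10930609 ≈ -0.44469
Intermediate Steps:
V(u, T) = T/2 - u/2 (V(u, T) = (T - u)/2 = T/2 - u/2)
Z(s) = 4*s**2/3 (Z(s) = ((s + s)*(s + s))/3 = ((2*s)*(2*s))/3 = (4*s**2)/3 = 4*s**2/3)
F = 3643503 (F = -12 + 3*(-(-6165)*197) = -12 + 3*(-1*(-1214505)) = -12 + 3*1214505 = -12 + 3643515 = 3643503)
(-1435751 - 184501)/(F + Z(V(36, 26))) = (-1435751 - 184501)/(3643503 + 4*((1/2)*26 - 1/2*36)**2/3) = -1620252/(3643503 + 4*(13 - 18)**2/3) = -1620252/(3643503 + (4/3)*(-5)**2) = -1620252/(3643503 + (4/3)*25) = -1620252/(3643503 + 100/3) = -1620252/10930609/3 = -1620252*3/10930609 = -4860756/10930609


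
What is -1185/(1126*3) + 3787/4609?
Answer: 2443607/5189734 ≈ 0.47085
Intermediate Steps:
-1185/(1126*3) + 3787/4609 = -1185/3378 + 3787*(1/4609) = -1185*1/3378 + 3787/4609 = -395/1126 + 3787/4609 = 2443607/5189734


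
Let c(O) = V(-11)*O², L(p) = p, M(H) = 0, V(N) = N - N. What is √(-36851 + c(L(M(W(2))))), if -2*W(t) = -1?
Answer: I*√36851 ≈ 191.97*I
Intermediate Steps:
V(N) = 0
W(t) = ½ (W(t) = -½*(-1) = ½)
c(O) = 0 (c(O) = 0*O² = 0)
√(-36851 + c(L(M(W(2))))) = √(-36851 + 0) = √(-36851) = I*√36851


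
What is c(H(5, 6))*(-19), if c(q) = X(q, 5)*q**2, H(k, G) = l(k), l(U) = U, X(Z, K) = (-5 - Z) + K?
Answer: 2375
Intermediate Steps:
X(Z, K) = -5 + K - Z
H(k, G) = k
c(q) = -q**3 (c(q) = (-5 + 5 - q)*q**2 = (-q)*q**2 = -q**3)
c(H(5, 6))*(-19) = -1*5**3*(-19) = -1*125*(-19) = -125*(-19) = 2375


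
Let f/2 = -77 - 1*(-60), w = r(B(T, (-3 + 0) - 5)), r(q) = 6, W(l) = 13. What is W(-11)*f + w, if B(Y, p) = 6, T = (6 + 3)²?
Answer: -436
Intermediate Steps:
T = 81 (T = 9² = 81)
w = 6
f = -34 (f = 2*(-77 - 1*(-60)) = 2*(-77 + 60) = 2*(-17) = -34)
W(-11)*f + w = 13*(-34) + 6 = -442 + 6 = -436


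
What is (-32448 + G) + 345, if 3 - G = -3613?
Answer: -28487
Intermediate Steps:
G = 3616 (G = 3 - 1*(-3613) = 3 + 3613 = 3616)
(-32448 + G) + 345 = (-32448 + 3616) + 345 = -28832 + 345 = -28487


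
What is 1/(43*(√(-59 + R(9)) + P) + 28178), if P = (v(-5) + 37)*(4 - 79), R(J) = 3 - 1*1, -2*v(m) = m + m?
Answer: -107272/11507387377 - 43*I*√57/11507387377 ≈ -9.322e-6 - 2.8212e-8*I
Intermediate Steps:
v(m) = -m (v(m) = -(m + m)/2 = -m)
R(J) = 2 (R(J) = 3 - 1 = 2)
P = -3150 (P = (-1*(-5) + 37)*(4 - 79) = (5 + 37)*(-75) = 42*(-75) = -3150)
1/(43*(√(-59 + R(9)) + P) + 28178) = 1/(43*(√(-59 + 2) - 3150) + 28178) = 1/(43*(√(-57) - 3150) + 28178) = 1/(43*(I*√57 - 3150) + 28178) = 1/(43*(-3150 + I*√57) + 28178) = 1/((-135450 + 43*I*√57) + 28178) = 1/(-107272 + 43*I*√57)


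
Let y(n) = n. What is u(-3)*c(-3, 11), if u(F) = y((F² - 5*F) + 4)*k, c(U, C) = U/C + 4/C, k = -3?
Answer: -84/11 ≈ -7.6364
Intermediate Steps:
c(U, C) = 4/C + U/C
u(F) = -12 - 3*F² + 15*F (u(F) = ((F² - 5*F) + 4)*(-3) = (4 + F² - 5*F)*(-3) = -12 - 3*F² + 15*F)
u(-3)*c(-3, 11) = (-12 - 3*(-3)² + 15*(-3))*((4 - 3)/11) = (-12 - 3*9 - 45)*((1/11)*1) = (-12 - 27 - 45)*(1/11) = -84*1/11 = -84/11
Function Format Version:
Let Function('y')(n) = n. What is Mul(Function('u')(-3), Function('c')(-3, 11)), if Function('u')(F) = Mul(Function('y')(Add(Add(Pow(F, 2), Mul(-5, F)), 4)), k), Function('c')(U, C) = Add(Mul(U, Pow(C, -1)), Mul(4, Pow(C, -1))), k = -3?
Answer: Rational(-84, 11) ≈ -7.6364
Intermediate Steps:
Function('c')(U, C) = Add(Mul(4, Pow(C, -1)), Mul(U, Pow(C, -1)))
Function('u')(F) = Add(-12, Mul(-3, Pow(F, 2)), Mul(15, F)) (Function('u')(F) = Mul(Add(Add(Pow(F, 2), Mul(-5, F)), 4), -3) = Mul(Add(4, Pow(F, 2), Mul(-5, F)), -3) = Add(-12, Mul(-3, Pow(F, 2)), Mul(15, F)))
Mul(Function('u')(-3), Function('c')(-3, 11)) = Mul(Add(-12, Mul(-3, Pow(-3, 2)), Mul(15, -3)), Mul(Pow(11, -1), Add(4, -3))) = Mul(Add(-12, Mul(-3, 9), -45), Mul(Rational(1, 11), 1)) = Mul(Add(-12, -27, -45), Rational(1, 11)) = Mul(-84, Rational(1, 11)) = Rational(-84, 11)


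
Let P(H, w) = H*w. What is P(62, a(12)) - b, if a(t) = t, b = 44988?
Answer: -44244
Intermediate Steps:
P(62, a(12)) - b = 62*12 - 1*44988 = 744 - 44988 = -44244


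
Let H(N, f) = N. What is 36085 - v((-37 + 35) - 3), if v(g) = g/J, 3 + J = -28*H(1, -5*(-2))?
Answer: 1118630/31 ≈ 36085.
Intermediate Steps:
J = -31 (J = -3 - 28*1 = -3 - 28 = -31)
v(g) = -g/31 (v(g) = g/(-31) = g*(-1/31) = -g/31)
36085 - v((-37 + 35) - 3) = 36085 - (-1)*((-37 + 35) - 3)/31 = 36085 - (-1)*(-2 - 3)/31 = 36085 - (-1)*(-5)/31 = 36085 - 1*5/31 = 36085 - 5/31 = 1118630/31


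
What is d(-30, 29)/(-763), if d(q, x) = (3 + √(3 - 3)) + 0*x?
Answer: -3/763 ≈ -0.0039319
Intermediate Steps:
d(q, x) = 3 (d(q, x) = (3 + √0) + 0 = (3 + 0) + 0 = 3 + 0 = 3)
d(-30, 29)/(-763) = 3/(-763) = 3*(-1/763) = -3/763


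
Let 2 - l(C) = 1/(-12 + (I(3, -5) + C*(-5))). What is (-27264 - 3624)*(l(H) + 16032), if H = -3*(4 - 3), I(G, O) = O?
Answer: -495273636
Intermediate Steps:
H = -3 (H = -3*1 = -3)
l(C) = 2 - 1/(-17 - 5*C) (l(C) = 2 - 1/(-12 + (-5 + C*(-5))) = 2 - 1/(-12 + (-5 - 5*C)) = 2 - 1/(-17 - 5*C))
(-27264 - 3624)*(l(H) + 16032) = (-27264 - 3624)*(5*(7 + 2*(-3))/(17 + 5*(-3)) + 16032) = -30888*(5*(7 - 6)/(17 - 15) + 16032) = -30888*(5*1/2 + 16032) = -30888*(5*(1/2)*1 + 16032) = -30888*(5/2 + 16032) = -30888*32069/2 = -495273636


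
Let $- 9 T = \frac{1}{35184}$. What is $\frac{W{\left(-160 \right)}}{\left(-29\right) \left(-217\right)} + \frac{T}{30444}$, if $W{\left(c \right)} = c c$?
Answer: $\frac{246791046752107}{60666252236352} \approx 4.068$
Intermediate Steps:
$W{\left(c \right)} = c^{2}$
$T = - \frac{1}{316656}$ ($T = - \frac{1}{9 \cdot 35184} = \left(- \frac{1}{9}\right) \frac{1}{35184} = - \frac{1}{316656} \approx -3.158 \cdot 10^{-6}$)
$\frac{W{\left(-160 \right)}}{\left(-29\right) \left(-217\right)} + \frac{T}{30444} = \frac{\left(-160\right)^{2}}{\left(-29\right) \left(-217\right)} - \frac{1}{316656 \cdot 30444} = \frac{25600}{6293} - \frac{1}{9640275264} = \frac{246791046752107}{60666252236352}$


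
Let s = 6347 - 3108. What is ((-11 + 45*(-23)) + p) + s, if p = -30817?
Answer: -28624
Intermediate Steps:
s = 3239
((-11 + 45*(-23)) + p) + s = ((-11 + 45*(-23)) - 30817) + 3239 = ((-11 - 1035) - 30817) + 3239 = (-1046 - 30817) + 3239 = -31863 + 3239 = -28624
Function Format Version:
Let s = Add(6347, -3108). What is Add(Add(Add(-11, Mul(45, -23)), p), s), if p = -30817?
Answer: -28624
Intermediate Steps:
s = 3239
Add(Add(Add(-11, Mul(45, -23)), p), s) = Add(Add(Add(-11, Mul(45, -23)), -30817), 3239) = Add(Add(Add(-11, -1035), -30817), 3239) = Add(Add(-1046, -30817), 3239) = Add(-31863, 3239) = -28624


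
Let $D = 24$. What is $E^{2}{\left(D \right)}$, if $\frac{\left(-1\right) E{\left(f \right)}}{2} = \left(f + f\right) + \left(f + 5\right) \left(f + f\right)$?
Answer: $8294400$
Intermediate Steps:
$E{\left(f \right)} = - 4 f - 4 f \left(5 + f\right)$ ($E{\left(f \right)} = - 2 \left(\left(f + f\right) + \left(f + 5\right) \left(f + f\right)\right) = - 2 \left(2 f + \left(5 + f\right) 2 f\right) = - 2 \left(2 f + 2 f \left(5 + f\right)\right) = - 4 f - 4 f \left(5 + f\right)$)
$E^{2}{\left(D \right)} = \left(\left(-4\right) 24 \left(6 + 24\right)\right)^{2} = \left(\left(-4\right) 24 \cdot 30\right)^{2} = \left(-2880\right)^{2} = 8294400$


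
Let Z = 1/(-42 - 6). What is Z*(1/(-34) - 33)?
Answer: 1123/1632 ≈ 0.68811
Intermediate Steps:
Z = -1/48 (Z = 1/(-48) = -1/48 ≈ -0.020833)
Z*(1/(-34) - 33) = -(1/(-34) - 33)/48 = -(-1/34 - 33)/48 = -1/48*(-1123/34) = 1123/1632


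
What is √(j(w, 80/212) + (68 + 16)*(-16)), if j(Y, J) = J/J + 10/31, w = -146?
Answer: I*√1290313/31 ≈ 36.643*I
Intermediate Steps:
j(Y, J) = 41/31 (j(Y, J) = 1 + 10*(1/31) = 1 + 10/31 = 41/31)
√(j(w, 80/212) + (68 + 16)*(-16)) = √(41/31 + (68 + 16)*(-16)) = √(41/31 + 84*(-16)) = √(41/31 - 1344) = √(-41623/31) = I*√1290313/31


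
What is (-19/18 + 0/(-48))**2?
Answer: 361/324 ≈ 1.1142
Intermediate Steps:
(-19/18 + 0/(-48))**2 = (-19*1/18 + 0*(-1/48))**2 = (-19/18 + 0)**2 = (-19/18)**2 = 361/324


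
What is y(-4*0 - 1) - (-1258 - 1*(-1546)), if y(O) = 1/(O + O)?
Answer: -577/2 ≈ -288.50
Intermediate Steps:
y(O) = 1/(2*O)
y(-4*0 - 1) - (-1258 - 1*(-1546)) = 1/(2*(-4*0 - 1)) - (-1258 - 1*(-1546)) = 1/(2*(0 - 1)) - (-1258 + 1546) = (½)/(-1) - 1*288 = (½)*(-1) - 288 = -½ - 288 = -577/2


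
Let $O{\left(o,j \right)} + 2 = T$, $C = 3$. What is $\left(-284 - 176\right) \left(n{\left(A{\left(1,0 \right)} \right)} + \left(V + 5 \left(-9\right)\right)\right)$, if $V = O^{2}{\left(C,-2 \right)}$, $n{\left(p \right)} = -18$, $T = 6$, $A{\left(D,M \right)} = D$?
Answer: $21620$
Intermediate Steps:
$O{\left(o,j \right)} = 4$ ($O{\left(o,j \right)} = -2 + 6 = 4$)
$V = 16$ ($V = 4^{2} = 16$)
$\left(-284 - 176\right) \left(n{\left(A{\left(1,0 \right)} \right)} + \left(V + 5 \left(-9\right)\right)\right) = \left(-284 - 176\right) \left(-18 + \left(16 + 5 \left(-9\right)\right)\right) = - 460 \left(-18 + \left(16 - 45\right)\right) = - 460 \left(-18 - 29\right) = \left(-460\right) \left(-47\right) = 21620$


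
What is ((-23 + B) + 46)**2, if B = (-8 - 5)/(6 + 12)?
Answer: 160801/324 ≈ 496.30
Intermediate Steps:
B = -13/18 ≈ -0.72222
((-23 + B) + 46)**2 = ((-23 - 13/18) + 46)**2 = (-427/18 + 46)**2 = (401/18)**2 = 160801/324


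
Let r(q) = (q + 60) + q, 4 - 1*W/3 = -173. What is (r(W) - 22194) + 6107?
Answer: -14965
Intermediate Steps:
W = 531 (W = 12 - 3*(-173) = 12 + 519 = 531)
r(q) = 60 + 2*q (r(q) = (60 + q) + q = 60 + 2*q)
(r(W) - 22194) + 6107 = ((60 + 2*531) - 22194) + 6107 = ((60 + 1062) - 22194) + 6107 = (1122 - 22194) + 6107 = -21072 + 6107 = -14965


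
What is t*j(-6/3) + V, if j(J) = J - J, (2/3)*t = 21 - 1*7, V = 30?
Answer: 30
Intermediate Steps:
t = 21 (t = 3*(21 - 1*7)/2 = 3*(21 - 7)/2 = (3/2)*14 = 21)
j(J) = 0
t*j(-6/3) + V = 21*0 + 30 = 0 + 30 = 30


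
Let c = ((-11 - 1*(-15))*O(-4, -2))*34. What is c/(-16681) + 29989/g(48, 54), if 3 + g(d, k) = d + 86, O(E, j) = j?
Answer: 500282141/2185211 ≈ 228.94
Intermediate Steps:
g(d, k) = 83 + d (g(d, k) = -3 + (d + 86) = -3 + (86 + d) = 83 + d)
c = -272 (c = ((-11 - 1*(-15))*(-2))*34 = ((-11 + 15)*(-2))*34 = (4*(-2))*34 = -8*34 = -272)
c/(-16681) + 29989/g(48, 54) = -272/(-16681) + 29989/(83 + 48) = -272*(-1/16681) + 29989/131 = 272/16681 + 29989*(1/131) = 272/16681 + 29989/131 = 500282141/2185211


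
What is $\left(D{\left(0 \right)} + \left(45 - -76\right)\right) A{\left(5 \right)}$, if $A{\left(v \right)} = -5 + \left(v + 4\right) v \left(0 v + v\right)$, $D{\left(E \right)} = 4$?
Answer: $27500$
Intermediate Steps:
$A{\left(v \right)} = -5 + v^{2} \left(4 + v\right)$ ($A{\left(v \right)} = -5 + \left(4 + v\right) v \left(0 + v\right) = -5 + v \left(4 + v\right) v = -5 + v^{2} \left(4 + v\right)$)
$\left(D{\left(0 \right)} + \left(45 - -76\right)\right) A{\left(5 \right)} = \left(4 + \left(45 - -76\right)\right) \left(-5 + 5^{3} + 4 \cdot 5^{2}\right) = \left(4 + \left(45 + 76\right)\right) \left(-5 + 125 + 4 \cdot 25\right) = \left(4 + 121\right) \left(-5 + 125 + 100\right) = 125 \cdot 220 = 27500$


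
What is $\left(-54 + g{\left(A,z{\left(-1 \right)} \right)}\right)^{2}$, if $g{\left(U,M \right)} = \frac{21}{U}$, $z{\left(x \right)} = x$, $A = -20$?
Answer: $\frac{1212201}{400} \approx 3030.5$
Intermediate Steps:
$\left(-54 + g{\left(A,z{\left(-1 \right)} \right)}\right)^{2} = \left(-54 + \frac{21}{-20}\right)^{2} = \left(-54 + 21 \left(- \frac{1}{20}\right)\right)^{2} = \left(-54 - \frac{21}{20}\right)^{2} = \left(- \frac{1101}{20}\right)^{2} = \frac{1212201}{400}$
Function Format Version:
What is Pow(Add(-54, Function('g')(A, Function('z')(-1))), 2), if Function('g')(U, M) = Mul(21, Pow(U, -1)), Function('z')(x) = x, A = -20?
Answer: Rational(1212201, 400) ≈ 3030.5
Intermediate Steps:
Pow(Add(-54, Function('g')(A, Function('z')(-1))), 2) = Pow(Add(-54, Mul(21, Pow(-20, -1))), 2) = Pow(Add(-54, Mul(21, Rational(-1, 20))), 2) = Pow(Add(-54, Rational(-21, 20)), 2) = Pow(Rational(-1101, 20), 2) = Rational(1212201, 400)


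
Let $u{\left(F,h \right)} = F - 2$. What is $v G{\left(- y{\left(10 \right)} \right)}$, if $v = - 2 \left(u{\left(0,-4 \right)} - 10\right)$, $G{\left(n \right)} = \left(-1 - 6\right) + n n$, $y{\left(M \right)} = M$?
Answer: $2232$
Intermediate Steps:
$u{\left(F,h \right)} = -2 + F$
$G{\left(n \right)} = -7 + n^{2}$ ($G{\left(n \right)} = \left(-1 - 6\right) + n^{2} = -7 + n^{2}$)
$v = 24$ ($v = - 2 \left(\left(-2 + 0\right) - 10\right) = - 2 \left(-2 - 10\right) = \left(-2\right) \left(-12\right) = 24$)
$v G{\left(- y{\left(10 \right)} \right)} = 24 \left(-7 + \left(\left(-1\right) 10\right)^{2}\right) = 24 \left(-7 + \left(-10\right)^{2}\right) = 24 \left(-7 + 100\right) = 24 \cdot 93 = 2232$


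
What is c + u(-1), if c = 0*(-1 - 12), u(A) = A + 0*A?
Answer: -1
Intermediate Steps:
u(A) = A (u(A) = A + 0 = A)
c = 0 (c = 0*(-13) = 0)
c + u(-1) = 0 - 1 = -1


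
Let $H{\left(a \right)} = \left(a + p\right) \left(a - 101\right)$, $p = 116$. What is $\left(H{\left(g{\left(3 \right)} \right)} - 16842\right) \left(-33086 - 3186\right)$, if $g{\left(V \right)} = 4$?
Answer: $1033099104$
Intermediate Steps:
$H{\left(a \right)} = \left(-101 + a\right) \left(116 + a\right)$ ($H{\left(a \right)} = \left(a + 116\right) \left(a - 101\right) = \left(116 + a\right) \left(-101 + a\right) = \left(-101 + a\right) \left(116 + a\right)$)
$\left(H{\left(g{\left(3 \right)} \right)} - 16842\right) \left(-33086 - 3186\right) = \left(\left(-11716 + 4^{2} + 15 \cdot 4\right) - 16842\right) \left(-33086 - 3186\right) = \left(\left(-11716 + 16 + 60\right) - 16842\right) \left(-36272\right) = \left(-11640 - 16842\right) \left(-36272\right) = \left(-28482\right) \left(-36272\right) = 1033099104$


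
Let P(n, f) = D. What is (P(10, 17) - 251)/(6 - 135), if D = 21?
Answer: 230/129 ≈ 1.7829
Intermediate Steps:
P(n, f) = 21
(P(10, 17) - 251)/(6 - 135) = (21 - 251)/(6 - 135) = -230/(-129) = -230*(-1/129) = 230/129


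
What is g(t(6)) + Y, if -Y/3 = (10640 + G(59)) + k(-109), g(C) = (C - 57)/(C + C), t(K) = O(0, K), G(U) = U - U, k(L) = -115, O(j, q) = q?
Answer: -126317/4 ≈ -31579.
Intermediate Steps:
G(U) = 0
t(K) = K
g(C) = (-57 + C)/(2*C) (g(C) = (-57 + C)/((2*C)) = (-57 + C)*(1/(2*C)) = (-57 + C)/(2*C))
Y = -31575 (Y = -3*((10640 + 0) - 115) = -3*(10640 - 115) = -3*10525 = -31575)
g(t(6)) + Y = (½)*(-57 + 6)/6 - 31575 = (½)*(⅙)*(-51) - 31575 = -17/4 - 31575 = -126317/4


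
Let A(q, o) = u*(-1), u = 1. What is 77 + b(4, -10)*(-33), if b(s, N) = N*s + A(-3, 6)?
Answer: 1430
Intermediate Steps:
A(q, o) = -1 (A(q, o) = 1*(-1) = -1)
b(s, N) = -1 + N*s (b(s, N) = N*s - 1 = -1 + N*s)
77 + b(4, -10)*(-33) = 77 + (-1 - 10*4)*(-33) = 77 + (-1 - 40)*(-33) = 77 - 41*(-33) = 77 + 1353 = 1430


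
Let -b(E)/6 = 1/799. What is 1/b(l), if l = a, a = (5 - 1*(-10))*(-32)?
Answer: -799/6 ≈ -133.17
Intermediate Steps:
a = -480 (a = (5 + 10)*(-32) = 15*(-32) = -480)
l = -480
b(E) = -6/799
1/b(l) = 1/(-6/799) = -799/6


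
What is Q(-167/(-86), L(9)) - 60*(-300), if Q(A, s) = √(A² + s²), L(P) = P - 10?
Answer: 18000 + √35285/86 ≈ 18002.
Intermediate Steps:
L(P) = -10 + P
Q(-167/(-86), L(9)) - 60*(-300) = √((-167/(-86))² + (-10 + 9)²) - 60*(-300) = √((-167*(-1/86))² + (-1)²) + 18000 = √((167/86)² + 1) + 18000 = √(27889/7396 + 1) + 18000 = √(35285/7396) + 18000 = √35285/86 + 18000 = 18000 + √35285/86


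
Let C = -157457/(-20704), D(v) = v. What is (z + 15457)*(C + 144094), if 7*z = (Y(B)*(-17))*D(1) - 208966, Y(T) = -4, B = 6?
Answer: -300433415563467/144928 ≈ -2.0730e+9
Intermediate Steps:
C = 157457/20704 (C = -157457*(-1/20704) = 157457/20704 ≈ 7.6051)
z = -208898/7 (z = (-4*(-17)*1 - 208966)/7 = (68*1 - 208966)/7 = (68 - 208966)/7 = (1/7)*(-208898) = -208898/7 ≈ -29843.)
(z + 15457)*(C + 144094) = (-208898/7 + 15457)*(157457/20704 + 144094) = -100699/7*2983479633/20704 = -300433415563467/144928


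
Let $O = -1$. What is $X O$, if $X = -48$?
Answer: $48$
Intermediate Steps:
$X O = \left(-48\right) \left(-1\right) = 48$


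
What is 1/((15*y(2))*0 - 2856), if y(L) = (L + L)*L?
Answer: -1/2856 ≈ -0.00035014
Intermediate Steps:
y(L) = 2*L**2 (y(L) = (2*L)*L = 2*L**2)
1/((15*y(2))*0 - 2856) = 1/((15*(2*2**2))*0 - 2856) = 1/((15*(2*4))*0 - 2856) = 1/((15*8)*0 - 2856) = 1/(120*0 - 2856) = 1/(0 - 2856) = 1/(-2856) = -1/2856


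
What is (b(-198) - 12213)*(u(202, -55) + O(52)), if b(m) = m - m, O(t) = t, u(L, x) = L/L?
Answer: -647289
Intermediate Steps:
u(L, x) = 1
b(m) = 0
(b(-198) - 12213)*(u(202, -55) + O(52)) = (0 - 12213)*(1 + 52) = -12213*53 = -647289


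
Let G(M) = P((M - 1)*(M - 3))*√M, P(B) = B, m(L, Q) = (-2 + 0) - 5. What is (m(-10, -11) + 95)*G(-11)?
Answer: 14784*I*√11 ≈ 49033.0*I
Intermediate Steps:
m(L, Q) = -7 (m(L, Q) = -2 - 5 = -7)
G(M) = √M*(-1 + M)*(-3 + M) (G(M) = ((M - 1)*(M - 3))*√M = ((-1 + M)*(-3 + M))*√M = √M*(-1 + M)*(-3 + M))
(m(-10, -11) + 95)*G(-11) = (-7 + 95)*(√(-11)*(3 + (-11)² - 4*(-11))) = 88*((I*√11)*(3 + 121 + 44)) = 88*((I*√11)*168) = 88*(168*I*√11) = 14784*I*√11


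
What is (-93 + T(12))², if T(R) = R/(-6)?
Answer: 9025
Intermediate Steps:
T(R) = -R/6 (T(R) = R*(-⅙) = -R/6)
(-93 + T(12))² = (-93 - ⅙*12)² = (-93 - 2)² = (-95)² = 9025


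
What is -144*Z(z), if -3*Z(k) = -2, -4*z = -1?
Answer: -96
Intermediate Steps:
z = ¼ (z = -¼*(-1) = ¼ ≈ 0.25000)
Z(k) = ⅔ (Z(k) = -⅓*(-2) = ⅔)
-144*Z(z) = -144*⅔ = -96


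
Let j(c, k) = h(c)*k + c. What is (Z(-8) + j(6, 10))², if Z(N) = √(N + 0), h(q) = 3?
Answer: 1288 + 144*I*√2 ≈ 1288.0 + 203.65*I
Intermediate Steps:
Z(N) = √N
j(c, k) = c + 3*k (j(c, k) = 3*k + c = c + 3*k)
(Z(-8) + j(6, 10))² = (√(-8) + (6 + 3*10))² = (2*I*√2 + (6 + 30))² = (2*I*√2 + 36)² = (36 + 2*I*√2)²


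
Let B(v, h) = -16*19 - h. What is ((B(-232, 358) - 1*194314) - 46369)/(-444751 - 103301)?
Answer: 241345/548052 ≈ 0.44037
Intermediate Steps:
B(v, h) = -304 - h
((B(-232, 358) - 1*194314) - 46369)/(-444751 - 103301) = (((-304 - 1*358) - 1*194314) - 46369)/(-444751 - 103301) = (((-304 - 358) - 194314) - 46369)/(-548052) = ((-662 - 194314) - 46369)*(-1/548052) = (-194976 - 46369)*(-1/548052) = -241345*(-1/548052) = 241345/548052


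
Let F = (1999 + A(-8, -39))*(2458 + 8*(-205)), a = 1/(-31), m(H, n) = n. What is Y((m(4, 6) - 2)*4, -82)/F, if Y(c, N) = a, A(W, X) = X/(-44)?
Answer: -22/1115688605 ≈ -1.9719e-8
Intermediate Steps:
A(W, X) = -X/44 (A(W, X) = X*(-1/44) = -X/44)
a = -1/31 ≈ -0.032258
Y(c, N) = -1/31
F = 35989955/22 (F = (1999 - 1/44*(-39))*(2458 + 8*(-205)) = (1999 + 39/44)*(2458 - 1640) = (87995/44)*818 = 35989955/22 ≈ 1.6359e+6)
Y((m(4, 6) - 2)*4, -82)/F = -1/(31*35989955/22) = -1/31*22/35989955 = -22/1115688605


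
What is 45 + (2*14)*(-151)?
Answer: -4183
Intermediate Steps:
45 + (2*14)*(-151) = 45 + 28*(-151) = 45 - 4228 = -4183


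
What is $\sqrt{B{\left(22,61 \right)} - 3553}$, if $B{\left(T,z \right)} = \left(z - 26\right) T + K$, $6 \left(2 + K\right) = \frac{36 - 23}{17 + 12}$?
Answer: $\frac{i \sqrt{84316398}}{174} \approx 52.772 i$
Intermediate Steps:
$K = - \frac{335}{174}$ ($K = -2 + \frac{\left(36 - 23\right) \frac{1}{17 + 12}}{6} = -2 + \frac{13 \cdot \frac{1}{29}}{6} = -2 + \frac{1}{6} \cdot \frac{13}{29} = -2 + \frac{13}{174} = - \frac{335}{174} \approx -1.9253$)
$B{\left(T,z \right)} = - \frac{335}{174} + T \left(-26 + z\right)$ ($B{\left(T,z \right)} = \left(z - 26\right) T - \frac{335}{174} = \left(-26 + z\right) T - \frac{335}{174} = T \left(-26 + z\right) - \frac{335}{174} = - \frac{335}{174} + T \left(-26 + z\right)$)
$\sqrt{B{\left(22,61 \right)} - 3553} = \sqrt{\left(- \frac{335}{174} - 572 + 22 \cdot 61\right) - 3553} = \sqrt{\left(- \frac{335}{174} - 572 + 1342\right) - 3553} = \sqrt{\frac{133645}{174} - 3553} = \sqrt{- \frac{484577}{174}} = \frac{i \sqrt{84316398}}{174}$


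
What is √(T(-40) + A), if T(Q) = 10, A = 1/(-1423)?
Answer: 3*√2249763/1423 ≈ 3.1622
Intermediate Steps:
A = -1/1423 ≈ -0.00070274
√(T(-40) + A) = √(10 - 1/1423) = √(14229/1423) = 3*√2249763/1423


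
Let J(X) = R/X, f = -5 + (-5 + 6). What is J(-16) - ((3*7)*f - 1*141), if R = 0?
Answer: 225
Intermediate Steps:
f = -4 (f = -5 + 1 = -4)
J(X) = 0 (J(X) = 0/X = 0)
J(-16) - ((3*7)*f - 1*141) = 0 - ((3*7)*(-4) - 1*141) = 0 - (21*(-4) - 141) = 0 - (-84 - 141) = 0 - 1*(-225) = 0 + 225 = 225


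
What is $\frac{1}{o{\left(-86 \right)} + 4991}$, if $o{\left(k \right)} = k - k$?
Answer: $\frac{1}{4991} \approx 0.00020036$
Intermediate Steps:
$o{\left(k \right)} = 0$
$\frac{1}{o{\left(-86 \right)} + 4991} = \frac{1}{0 + 4991} = \frac{1}{4991}$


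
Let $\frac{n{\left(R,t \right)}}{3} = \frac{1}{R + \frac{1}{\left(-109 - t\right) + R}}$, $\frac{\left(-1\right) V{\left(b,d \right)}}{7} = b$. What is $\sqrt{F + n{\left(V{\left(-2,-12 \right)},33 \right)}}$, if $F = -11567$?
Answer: $\frac{i \sqrt{4122506487}}{597} \approx 107.55 i$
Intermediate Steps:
$V{\left(b,d \right)} = - 7 b$
$n{\left(R,t \right)} = \frac{3}{R + \frac{1}{-109 + R - t}}$ ($n{\left(R,t \right)} = \frac{3}{R + \frac{1}{\left(-109 - t\right) + R}} = \frac{3}{R + \frac{1}{-109 + R - t}}$)
$\sqrt{F + n{\left(V{\left(-2,-12 \right)},33 \right)}} = \sqrt{-11567 + \frac{3 \left(-109 - -14 - 33\right)}{1 + \left(\left(-7\right) \left(-2\right)\right)^{2} - 109 \left(\left(-7\right) \left(-2\right)\right) - \left(-7\right) \left(-2\right) 33}} = \sqrt{-11567 + \frac{3 \left(-109 + 14 - 33\right)}{1 + 14^{2} - 1526 - 14 \cdot 33}} = \sqrt{-11567 + 3 \frac{1}{1 + 196 - 1526 - 462} \left(-128\right)} = \sqrt{-11567 + 3 \frac{1}{-1791} \left(-128\right)} = \sqrt{-11567 + 3 \left(- \frac{1}{1791}\right) \left(-128\right)} = \sqrt{-11567 + \frac{128}{597}} = \sqrt{- \frac{6905371}{597}} = \frac{i \sqrt{4122506487}}{597}$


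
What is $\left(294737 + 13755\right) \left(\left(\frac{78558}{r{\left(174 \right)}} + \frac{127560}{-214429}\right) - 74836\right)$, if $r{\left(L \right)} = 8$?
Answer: $- \frac{4300840302164375}{214429} \approx -2.0057 \cdot 10^{10}$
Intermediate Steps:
$\left(294737 + 13755\right) \left(\left(\frac{78558}{r{\left(174 \right)}} + \frac{127560}{-214429}\right) - 74836\right) = \left(294737 + 13755\right) \left(\left(\frac{78558}{8} + \frac{127560}{-214429}\right) - 74836\right) = 308492 \left(\left(78558 \cdot \frac{1}{8} + 127560 \left(- \frac{1}{214429}\right)\right) - 74836\right) = 308492 \left(\left(\frac{39279}{4} - \frac{127560}{214429}\right) - 74836\right) = 308492 \left(\frac{8422046451}{857716} - 74836\right) = 308492 \left(- \frac{55765988125}{857716}\right) = - \frac{4300840302164375}{214429}$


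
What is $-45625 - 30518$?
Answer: $-76143$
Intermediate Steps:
$-45625 - 30518 = -76143$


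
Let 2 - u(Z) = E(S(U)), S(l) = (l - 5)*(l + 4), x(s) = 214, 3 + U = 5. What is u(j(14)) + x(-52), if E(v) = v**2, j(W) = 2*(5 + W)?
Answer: -108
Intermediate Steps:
U = 2 (U = -3 + 5 = 2)
S(l) = (-5 + l)*(4 + l)
j(W) = 10 + 2*W
u(Z) = -322 (u(Z) = 2 - (-20 + 2**2 - 1*2)**2 = 2 - (-20 + 4 - 2)**2 = 2 - 1*(-18)**2 = 2 - 1*324 = 2 - 324 = -322)
u(j(14)) + x(-52) = -322 + 214 = -108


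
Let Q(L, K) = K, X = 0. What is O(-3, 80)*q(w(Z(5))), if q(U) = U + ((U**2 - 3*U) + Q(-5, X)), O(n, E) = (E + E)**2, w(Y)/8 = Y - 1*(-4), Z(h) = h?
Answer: 129024000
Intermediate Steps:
w(Y) = 32 + 8*Y (w(Y) = 8*(Y - 1*(-4)) = 8*(Y + 4) = 8*(4 + Y) = 32 + 8*Y)
O(n, E) = 4*E**2 (O(n, E) = (2*E)**2 = 4*E**2)
q(U) = U**2 - 2*U (q(U) = U + ((U**2 - 3*U) + 0) = U + (U**2 - 3*U) = U**2 - 2*U)
O(-3, 80)*q(w(Z(5))) = (4*80**2)*((32 + 8*5)*(-2 + (32 + 8*5))) = (4*6400)*((32 + 40)*(-2 + (32 + 40))) = 25600*(72*(-2 + 72)) = 25600*(72*70) = 25600*5040 = 129024000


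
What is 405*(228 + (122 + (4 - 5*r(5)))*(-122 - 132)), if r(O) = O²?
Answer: -10530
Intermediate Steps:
405*(228 + (122 + (4 - 5*r(5)))*(-122 - 132)) = 405*(228 + (122 + (4 - 5*5²))*(-122 - 132)) = 405*(228 + (122 + (4 - 5*25))*(-254)) = 405*(228 + (122 + (4 - 125))*(-254)) = 405*(228 + (122 - 121)*(-254)) = 405*(228 + 1*(-254)) = 405*(228 - 254) = 405*(-26) = -10530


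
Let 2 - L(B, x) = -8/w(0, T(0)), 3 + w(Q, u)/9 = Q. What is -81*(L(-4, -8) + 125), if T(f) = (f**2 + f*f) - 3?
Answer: -10263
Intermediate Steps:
T(f) = -3 + 2*f**2 (T(f) = (f**2 + f**2) - 3 = 2*f**2 - 3 = -3 + 2*f**2)
w(Q, u) = -27 + 9*Q
L(B, x) = 46/27 (L(B, x) = 2 - (-8)/(-27 + 9*0) = 2 - (-8)/(-27 + 0) = 2 - (-8)/(-27) = 2 - (-8)*(-1)/27 = 2 - 1*8/27 = 2 - 8/27 = 46/27)
-81*(L(-4, -8) + 125) = -81*(46/27 + 125) = -81*3421/27 = -10263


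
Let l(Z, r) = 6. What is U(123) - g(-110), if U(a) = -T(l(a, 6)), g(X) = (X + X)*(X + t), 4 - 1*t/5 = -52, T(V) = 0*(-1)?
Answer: 37400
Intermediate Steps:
T(V) = 0
t = 280 (t = 20 - 5*(-52) = 20 + 260 = 280)
g(X) = 2*X*(280 + X) (g(X) = (X + X)*(X + 280) = (2*X)*(280 + X) = 2*X*(280 + X))
U(a) = 0 (U(a) = -1*0 = 0)
U(123) - g(-110) = 0 - 2*(-110)*(280 - 110) = 0 - 2*(-110)*170 = 0 - 1*(-37400) = 0 + 37400 = 37400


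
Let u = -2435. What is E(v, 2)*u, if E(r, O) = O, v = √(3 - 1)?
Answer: -4870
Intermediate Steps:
v = √2 ≈ 1.4142
E(v, 2)*u = 2*(-2435) = -4870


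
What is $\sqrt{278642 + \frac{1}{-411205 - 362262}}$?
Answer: $\frac{\sqrt{166697910894425671}}{773467} \approx 527.87$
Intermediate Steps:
$\sqrt{278642 + \frac{1}{-411205 - 362262}} = \sqrt{278642 + \frac{1}{-773467}} = \sqrt{278642 - \frac{1}{773467}} = \sqrt{\frac{215520391813}{773467}} = \frac{\sqrt{166697910894425671}}{773467}$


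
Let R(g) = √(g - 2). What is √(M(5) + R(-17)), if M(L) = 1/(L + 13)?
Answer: √(2 + 36*I*√19)/6 ≈ 1.4857 + 1.4669*I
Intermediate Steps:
M(L) = 1/(13 + L)
R(g) = √(-2 + g)
√(M(5) + R(-17)) = √(1/(13 + 5) + √(-2 - 17)) = √(1/18 + √(-19)) = √(1/18 + I*√19)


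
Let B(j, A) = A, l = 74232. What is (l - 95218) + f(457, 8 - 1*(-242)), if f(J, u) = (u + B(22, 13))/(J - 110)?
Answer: -7281879/347 ≈ -20985.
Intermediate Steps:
f(J, u) = (13 + u)/(-110 + J) (f(J, u) = (u + 13)/(J - 110) = (13 + u)/(-110 + J))
(l - 95218) + f(457, 8 - 1*(-242)) = (74232 - 95218) + (13 + (8 - 1*(-242)))/(-110 + 457) = -20986 + (13 + (8 + 242))/347 = -20986 + (13 + 250)/347 = -20986 + (1/347)*263 = -20986 + 263/347 = -7281879/347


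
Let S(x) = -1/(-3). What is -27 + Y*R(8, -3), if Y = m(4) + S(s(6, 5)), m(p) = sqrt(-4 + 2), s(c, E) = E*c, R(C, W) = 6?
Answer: -25 + 6*I*sqrt(2) ≈ -25.0 + 8.4853*I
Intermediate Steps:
S(x) = 1/3 (S(x) = -1*(-1/3) = 1/3)
m(p) = I*sqrt(2) (m(p) = sqrt(-2) = I*sqrt(2))
Y = 1/3 + I*sqrt(2) (Y = I*sqrt(2) + 1/3 = 1/3 + I*sqrt(2) ≈ 0.33333 + 1.4142*I)
-27 + Y*R(8, -3) = -27 + (1/3 + I*sqrt(2))*6 = -27 + (2 + 6*I*sqrt(2)) = -25 + 6*I*sqrt(2)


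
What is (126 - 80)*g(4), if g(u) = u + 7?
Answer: 506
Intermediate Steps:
g(u) = 7 + u
(126 - 80)*g(4) = (126 - 80)*(7 + 4) = 46*11 = 506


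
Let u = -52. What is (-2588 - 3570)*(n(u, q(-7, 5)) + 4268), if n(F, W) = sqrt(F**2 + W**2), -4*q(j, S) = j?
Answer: -26282344 - 3079*sqrt(43313)/2 ≈ -2.6603e+7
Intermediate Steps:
q(j, S) = -j/4
(-2588 - 3570)*(n(u, q(-7, 5)) + 4268) = (-2588 - 3570)*(sqrt((-52)**2 + (-1/4*(-7))**2) + 4268) = -6158*(sqrt(2704 + (7/4)**2) + 4268) = -6158*(sqrt(2704 + 49/16) + 4268) = -6158*(sqrt(43313/16) + 4268) = -6158*(sqrt(43313)/4 + 4268) = -6158*(4268 + sqrt(43313)/4) = -26282344 - 3079*sqrt(43313)/2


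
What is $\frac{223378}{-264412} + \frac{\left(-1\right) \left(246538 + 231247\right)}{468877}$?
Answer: $- \frac{6796143939}{3646373686} \approx -1.8638$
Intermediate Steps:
$\frac{223378}{-264412} + \frac{\left(-1\right) \left(246538 + 231247\right)}{468877} = 223378 \left(- \frac{1}{264412}\right) + \left(-1\right) 477785 \cdot \frac{1}{468877} = - \frac{111689}{132206} - \frac{28105}{27581} = - \frac{6796143939}{3646373686}$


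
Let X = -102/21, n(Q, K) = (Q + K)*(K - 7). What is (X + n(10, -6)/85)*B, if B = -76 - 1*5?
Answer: 263574/595 ≈ 442.98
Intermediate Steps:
n(Q, K) = (-7 + K)*(K + Q) (n(Q, K) = (K + Q)*(-7 + K) = (-7 + K)*(K + Q))
B = -81 (B = -76 - 5 = -81)
X = -34/7 (X = -102*1/21 = -34/7 ≈ -4.8571)
(X + n(10, -6)/85)*B = (-34/7 + ((-6)² - 7*(-6) - 7*10 - 6*10)/85)*(-81) = (-34/7 + (36 + 42 - 70 - 60)*(1/85))*(-81) = (-34/7 - 52*1/85)*(-81) = (-34/7 - 52/85)*(-81) = -3254/595*(-81) = 263574/595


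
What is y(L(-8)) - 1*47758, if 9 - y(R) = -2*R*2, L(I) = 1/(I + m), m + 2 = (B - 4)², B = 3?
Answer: -429745/9 ≈ -47749.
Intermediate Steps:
m = -1 (m = -2 + (3 - 4)² = -2 + (-1)² = -2 + 1 = -1)
L(I) = 1/(-1 + I) (L(I) = 1/(I - 1) = 1/(-1 + I))
y(R) = 9 + 4*R (y(R) = 9 - (-2*R)*2 = 9 - (-4)*R = 9 + 4*R)
y(L(-8)) - 1*47758 = (9 + 4/(-1 - 8)) - 1*47758 = (9 + 4/(-9)) - 47758 = (9 + 4*(-⅑)) - 47758 = (9 - 4/9) - 47758 = 77/9 - 47758 = -429745/9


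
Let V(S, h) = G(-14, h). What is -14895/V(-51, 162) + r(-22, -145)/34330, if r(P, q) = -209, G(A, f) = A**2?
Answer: -255693157/3364340 ≈ -76.001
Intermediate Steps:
V(S, h) = 196 (V(S, h) = (-14)**2 = 196)
-14895/V(-51, 162) + r(-22, -145)/34330 = -14895/196 - 209/34330 = -255693157/3364340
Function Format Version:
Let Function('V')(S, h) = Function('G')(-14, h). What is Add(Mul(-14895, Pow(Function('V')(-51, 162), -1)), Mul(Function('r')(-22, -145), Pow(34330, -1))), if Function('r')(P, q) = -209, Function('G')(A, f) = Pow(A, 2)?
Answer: Rational(-255693157, 3364340) ≈ -76.001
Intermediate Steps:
Function('V')(S, h) = 196 (Function('V')(S, h) = Pow(-14, 2) = 196)
Add(Mul(-14895, Pow(Function('V')(-51, 162), -1)), Mul(Function('r')(-22, -145), Pow(34330, -1))) = Add(Mul(-14895, Pow(196, -1)), Mul(-209, Pow(34330, -1))) = Add(Mul(-14895, Rational(1, 196)), Mul(-209, Rational(1, 34330))) = Add(Rational(-14895, 196), Rational(-209, 34330)) = Rational(-255693157, 3364340)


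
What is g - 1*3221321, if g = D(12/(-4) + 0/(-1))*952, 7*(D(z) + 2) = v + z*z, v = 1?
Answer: -3221865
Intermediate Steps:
D(z) = -13/7 + z²/7 (D(z) = -2 + (1 + z*z)/7 = -2 + (1 + z²)/7 = -2 + (⅐ + z²/7) = -13/7 + z²/7)
g = -544 (g = (-13/7 + (12/(-4) + 0/(-1))²/7)*952 = (-13/7 + (12*(-¼) + 0*(-1))²/7)*952 = (-13/7 + (-3 + 0)²/7)*952 = (-13/7 + (⅐)*(-3)²)*952 = (-13/7 + (⅐)*9)*952 = (-13/7 + 9/7)*952 = -4/7*952 = -544)
g - 1*3221321 = -544 - 1*3221321 = -544 - 3221321 = -3221865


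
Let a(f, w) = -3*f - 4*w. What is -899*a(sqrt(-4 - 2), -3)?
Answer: -10788 + 2697*I*sqrt(6) ≈ -10788.0 + 6606.3*I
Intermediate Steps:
a(f, w) = -4*w - 3*f
-899*a(sqrt(-4 - 2), -3) = -899*(-4*(-3) - 3*sqrt(-4 - 2)) = -899*(12 - 3*I*sqrt(6)) = -10788 + 2697*I*sqrt(6)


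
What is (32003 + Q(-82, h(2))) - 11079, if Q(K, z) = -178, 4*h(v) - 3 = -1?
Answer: 20746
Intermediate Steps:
h(v) = 1/2 (h(v) = 3/4 + (1/4)*(-1) = 3/4 - 1/4 = 1/2)
(32003 + Q(-82, h(2))) - 11079 = (32003 - 178) - 11079 = 31825 - 11079 = 20746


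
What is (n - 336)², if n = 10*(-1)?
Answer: 119716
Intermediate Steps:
n = -10
(n - 336)² = (-10 - 336)² = (-346)² = 119716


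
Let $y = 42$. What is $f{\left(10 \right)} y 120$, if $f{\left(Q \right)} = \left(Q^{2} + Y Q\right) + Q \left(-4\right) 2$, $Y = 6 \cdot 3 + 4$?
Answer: $1209600$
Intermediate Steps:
$Y = 22$ ($Y = 18 + 4 = 22$)
$f{\left(Q \right)} = Q^{2} + 14 Q$ ($f{\left(Q \right)} = \left(Q^{2} + 22 Q\right) + Q \left(-4\right) 2 = \left(Q^{2} + 22 Q\right) + - 4 Q 2 = \left(Q^{2} + 22 Q\right) - 8 Q = Q^{2} + 14 Q$)
$f{\left(10 \right)} y 120 = 10 \left(14 + 10\right) 42 \cdot 120 = 10 \cdot 24 \cdot 42 \cdot 120 = 240 \cdot 42 \cdot 120 = 10080 \cdot 120 = 1209600$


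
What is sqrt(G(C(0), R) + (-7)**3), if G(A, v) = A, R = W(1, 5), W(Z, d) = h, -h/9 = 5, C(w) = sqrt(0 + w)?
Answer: 7*I*sqrt(7) ≈ 18.52*I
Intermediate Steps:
C(w) = sqrt(w)
h = -45 (h = -9*5 = -45)
W(Z, d) = -45
R = -45
sqrt(G(C(0), R) + (-7)**3) = sqrt(sqrt(0) + (-7)**3) = sqrt(0 - 343) = sqrt(-343) = 7*I*sqrt(7)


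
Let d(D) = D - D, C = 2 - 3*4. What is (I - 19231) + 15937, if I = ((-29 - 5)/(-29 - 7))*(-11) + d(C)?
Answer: -59479/18 ≈ -3304.4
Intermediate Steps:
C = -10 (C = 2 - 12 = -10)
d(D) = 0
I = -187/18 (I = ((-29 - 5)/(-29 - 7))*(-11) + 0 = -34/(-36)*(-11) + 0 = -34*(-1/36)*(-11) + 0 = (17/18)*(-11) + 0 = -187/18 + 0 = -187/18 ≈ -10.389)
(I - 19231) + 15937 = (-187/18 - 19231) + 15937 = -346345/18 + 15937 = -59479/18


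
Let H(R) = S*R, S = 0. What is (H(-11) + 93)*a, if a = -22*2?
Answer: -4092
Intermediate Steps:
H(R) = 0 (H(R) = 0*R = 0)
a = -44
(H(-11) + 93)*a = (0 + 93)*(-44) = 93*(-44) = -4092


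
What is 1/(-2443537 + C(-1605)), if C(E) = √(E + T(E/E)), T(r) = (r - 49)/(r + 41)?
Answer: -17104759/41796111503826 - I*√78701/41796111503826 ≈ -4.0924e-7 - 6.712e-12*I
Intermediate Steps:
T(r) = (-49 + r)/(41 + r)
C(E) = √(-8/7 + E) (C(E) = √(E + (-49 + E/E)/(41 + E/E)) = √(E + (-49 + 1)/(41 + 1)) = √(E - 48/42) = √(E + (1/42)*(-48)) = √(E - 8/7) = √(-8/7 + E))
1/(-2443537 + C(-1605)) = 1/(-2443537 + √(-56 + 49*(-1605))/7) = 1/(-2443537 + √(-56 - 78645)/7) = 1/(-2443537 + √(-78701)/7) = 1/(-2443537 + (I*√78701)/7) = 1/(-2443537 + I*√78701/7)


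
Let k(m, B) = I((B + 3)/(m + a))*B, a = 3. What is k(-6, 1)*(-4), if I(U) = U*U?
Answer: -64/9 ≈ -7.1111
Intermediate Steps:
I(U) = U**2
k(m, B) = B*(3 + B)**2/(3 + m)**2 (k(m, B) = ((B + 3)/(m + 3))**2*B = ((3 + B)/(3 + m))**2*B = ((3 + B)**2/(3 + m)**2)*B = B*(3 + B)**2/(3 + m)**2)
k(-6, 1)*(-4) = (1*(3 + 1)**2/(3 - 6)**2)*(-4) = (1*4**2/(-3)**2)*(-4) = (1*16*(1/9))*(-4) = (16/9)*(-4) = -64/9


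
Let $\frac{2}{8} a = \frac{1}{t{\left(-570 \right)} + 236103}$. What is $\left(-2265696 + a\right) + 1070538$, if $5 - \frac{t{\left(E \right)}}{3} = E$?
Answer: $- \frac{71060509205}{59457} \approx -1.1952 \cdot 10^{6}$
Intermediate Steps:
$t{\left(E \right)} = 15 - 3 E$
$a = \frac{1}{59457}$ ($a = \frac{4}{\left(15 - -1710\right) + 236103} = \frac{4}{\left(15 + 1710\right) + 236103} = \frac{4}{1725 + 236103} = \frac{4}{237828} = 4 \cdot \frac{1}{237828} = \frac{1}{59457} \approx 1.6819 \cdot 10^{-5}$)
$\left(-2265696 + a\right) + 1070538 = \left(-2265696 + \frac{1}{59457}\right) + 1070538 = - \frac{134711487071}{59457} + 1070538 = - \frac{71060509205}{59457}$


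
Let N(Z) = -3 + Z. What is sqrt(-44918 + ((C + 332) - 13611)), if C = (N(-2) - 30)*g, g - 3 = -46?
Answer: 2*I*sqrt(14173) ≈ 238.1*I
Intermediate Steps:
g = -43 (g = 3 - 46 = -43)
C = 1505 (C = ((-3 - 2) - 30)*(-43) = (-5 - 30)*(-43) = -35*(-43) = 1505)
sqrt(-44918 + ((C + 332) - 13611)) = sqrt(-44918 + ((1505 + 332) - 13611)) = sqrt(-44918 + (1837 - 13611)) = sqrt(-44918 - 11774) = sqrt(-56692) = 2*I*sqrt(14173)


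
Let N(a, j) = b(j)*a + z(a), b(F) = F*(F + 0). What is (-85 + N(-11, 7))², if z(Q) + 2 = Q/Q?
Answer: 390625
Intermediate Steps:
z(Q) = -1 (z(Q) = -2 + Q/Q = -2 + 1 = -1)
b(F) = F² (b(F) = F*F = F²)
N(a, j) = -1 + a*j² (N(a, j) = j²*a - 1 = a*j² - 1 = -1 + a*j²)
(-85 + N(-11, 7))² = (-85 + (-1 - 11*7²))² = (-85 + (-1 - 11*49))² = (-85 + (-1 - 539))² = (-85 - 540)² = (-625)² = 390625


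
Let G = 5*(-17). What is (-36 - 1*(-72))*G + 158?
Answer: -2902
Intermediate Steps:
G = -85
(-36 - 1*(-72))*G + 158 = (-36 - 1*(-72))*(-85) + 158 = (-36 + 72)*(-85) + 158 = 36*(-85) + 158 = -3060 + 158 = -2902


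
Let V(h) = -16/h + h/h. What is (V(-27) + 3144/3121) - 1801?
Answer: -151545776/84267 ≈ -1798.4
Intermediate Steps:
V(h) = 1 - 16/h (V(h) = -16/h + 1 = 1 - 16/h)
(V(-27) + 3144/3121) - 1801 = ((-16 - 27)/(-27) + 3144/3121) - 1801 = (-1/27*(-43) + 3144*(1/3121)) - 1801 = (43/27 + 3144/3121) - 1801 = 219091/84267 - 1801 = -151545776/84267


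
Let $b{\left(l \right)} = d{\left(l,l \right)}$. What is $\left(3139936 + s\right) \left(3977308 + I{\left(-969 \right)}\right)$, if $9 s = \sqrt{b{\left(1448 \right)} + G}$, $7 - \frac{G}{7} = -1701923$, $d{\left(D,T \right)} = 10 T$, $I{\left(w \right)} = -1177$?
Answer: $12484796867616 + \frac{1325377 \sqrt{11927990}}{3} \approx 1.2486 \cdot 10^{13}$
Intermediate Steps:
$b{\left(l \right)} = 10 l$
$G = 11913510$ ($G = 49 - -11913461 = 49 + 11913461 = 11913510$)
$s = \frac{\sqrt{11927990}}{9}$ ($s = \frac{\sqrt{10 \cdot 1448 + 11913510}}{9} = \frac{\sqrt{14480 + 11913510}}{9} = \frac{\sqrt{11927990}}{9} \approx 383.74$)
$\left(3139936 + s\right) \left(3977308 + I{\left(-969 \right)}\right) = \left(3139936 + \frac{\sqrt{11927990}}{9}\right) \left(3977308 - 1177\right) = \left(3139936 + \frac{\sqrt{11927990}}{9}\right) 3976131 = 12484796867616 + \frac{1325377 \sqrt{11927990}}{3}$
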